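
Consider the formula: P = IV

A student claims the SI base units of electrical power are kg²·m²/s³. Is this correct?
Units of each symbol in P = IV:
  I (current): A
  V (voltage, in volts): kg·m²/(s³·A)

Multiplying the contributions: [A] · [kg·m²/(s³·A)]
Adding exponents of each base unit: kg: 1, m: 2, s: -3
SI base units of electrical power: kg·m²/s³

The claimed units kg²·m²/s³ (exponents kg: 2, m: 2, s: -3) do not match the derived units kg·m²/s³ (exponents kg: 1, m: 2, s: -3), so the claim is incorrect.

Answer: No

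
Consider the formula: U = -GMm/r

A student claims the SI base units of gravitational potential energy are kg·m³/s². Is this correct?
Units of each symbol in U = -GMm/r:
  G (gravitational constant): m³/(kg·s²)
  M (mass): kg
  m (mass): kg
  r (distance): m  → in the denominator, contributes 1/m
  The minus sign does not affect the units.

Multiplying the contributions: [m³/(kg·s²)] · [kg] · [kg] · [1/m]
Adding exponents of each base unit: kg: 1, m: 2, s: -2
SI base units of gravitational potential energy: kg·m²/s²

The claimed units kg·m³/s² (exponents kg: 1, m: 3, s: -2) do not match the derived units kg·m²/s² (exponents kg: 1, m: 2, s: -2), so the claim is incorrect.

Answer: No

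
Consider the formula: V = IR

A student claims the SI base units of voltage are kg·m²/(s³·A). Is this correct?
Units of each symbol in V = IR:
  I (current): A
  R (resistance, in ohms): kg·m²/(s³·A²)

Multiplying the contributions: [A] · [kg·m²/(s³·A²)]
Adding exponents of each base unit: kg: 1, m: 2, s: -3, A: -1
SI base units of voltage: kg·m²/(s³·A)

The claimed units kg·m²/(s³·A) match the derived units, so the claim is correct.

Answer: Yes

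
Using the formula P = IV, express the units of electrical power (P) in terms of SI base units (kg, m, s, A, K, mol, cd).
Units of each symbol in P = IV:
  I (current): A
  V (voltage, in volts): kg·m²/(s³·A)

Multiplying the contributions: [A] · [kg·m²/(s³·A)]
Adding exponents of each base unit: kg: 1, m: 2, s: -3
SI base units of electrical power: kg·m²/s³

Answer: kg·m²/s³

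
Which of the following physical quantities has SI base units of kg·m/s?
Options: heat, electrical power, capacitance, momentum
Checking the SI base units of each option:
  heat (Q = mcΔT): kg·m²/s²  ✗
  electrical power (P = IV): kg·m²/s³  ✗
  capacitance (C = Q/V): s⁴·A²/(kg·m²)  ✗
  momentum (p = mv): kg·m/s  ✓ matches

Only momentum has units kg·m/s.

Answer: momentum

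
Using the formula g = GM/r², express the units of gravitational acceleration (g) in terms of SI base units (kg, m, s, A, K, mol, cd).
Units of each symbol in g = GM/r²:
  G (gravitational constant): m³/(kg·s²)
  M (mass): kg
  r (distance): m  → to the power 2 in the denominator, contributes 1/m²

Multiplying the contributions: [m³/(kg·s²)] · [kg] · [1/m²]
Adding exponents of each base unit: m: 1, s: -2
SI base units of gravitational acceleration: m/s²

Answer: m/s²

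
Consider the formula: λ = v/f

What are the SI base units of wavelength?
Units of each symbol in λ = v/f:
  v (wave speed): m/s
  f (frequency): 1/s  → in the denominator, contributes s

Multiplying the contributions: [m/s] · [s]
Adding exponents of each base unit: m: 1
SI base units of wavelength: m

Answer: m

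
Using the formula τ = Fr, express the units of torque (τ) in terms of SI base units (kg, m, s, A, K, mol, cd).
Units of each symbol in τ = Fr:
  F (force): kg·m/s²
  r (lever arm): m

Multiplying the contributions: [kg·m/s²] · [m]
Adding exponents of each base unit: kg: 1, m: 2, s: -2
SI base units of torque: kg·m²/s²

Answer: kg·m²/s²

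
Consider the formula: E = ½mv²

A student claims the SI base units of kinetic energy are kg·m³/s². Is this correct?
Units of each symbol in E = ½mv²:
  m (mass): kg
  v (speed): m/s  → to the power 2, contributes m²/s²
  The factor ½ is dimensionless.

Multiplying the contributions: [kg] · [m²/s²]
Adding exponents of each base unit: kg: 1, m: 2, s: -2
SI base units of kinetic energy: kg·m²/s²

The claimed units kg·m³/s² (exponents kg: 1, m: 3, s: -2) do not match the derived units kg·m²/s² (exponents kg: 1, m: 2, s: -2), so the claim is incorrect.

Answer: No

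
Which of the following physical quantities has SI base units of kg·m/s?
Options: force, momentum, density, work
Checking the SI base units of each option:
  force (F = ma): kg·m/s²  ✗
  momentum (p = mv): kg·m/s  ✓ matches
  density (ρ = m/V): kg/m³  ✗
  work (W = Fd): kg·m²/s²  ✗

Only momentum has units kg·m/s.

Answer: momentum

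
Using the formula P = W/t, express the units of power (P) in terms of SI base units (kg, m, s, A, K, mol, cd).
Units of each symbol in P = W/t:
  W (work): kg·m²/s²
  t (time): s  → in the denominator, contributes 1/s

Multiplying the contributions: [kg·m²/s²] · [1/s]
Adding exponents of each base unit: kg: 1, m: 2, s: -3
SI base units of power: kg·m²/s³

Answer: kg·m²/s³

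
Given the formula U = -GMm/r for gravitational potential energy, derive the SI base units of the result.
Units of each symbol in U = -GMm/r:
  G (gravitational constant): m³/(kg·s²)
  M (mass): kg
  m (mass): kg
  r (distance): m  → in the denominator, contributes 1/m
  The minus sign does not affect the units.

Multiplying the contributions: [m³/(kg·s²)] · [kg] · [kg] · [1/m]
Adding exponents of each base unit: kg: 1, m: 2, s: -2
SI base units of gravitational potential energy: kg·m²/s²

Answer: kg·m²/s²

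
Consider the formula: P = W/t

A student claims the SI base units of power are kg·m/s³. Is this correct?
Units of each symbol in P = W/t:
  W (work): kg·m²/s²
  t (time): s  → in the denominator, contributes 1/s

Multiplying the contributions: [kg·m²/s²] · [1/s]
Adding exponents of each base unit: kg: 1, m: 2, s: -3
SI base units of power: kg·m²/s³

The claimed units kg·m/s³ (exponents kg: 1, m: 1, s: -3) do not match the derived units kg·m²/s³ (exponents kg: 1, m: 2, s: -3), so the claim is incorrect.

Answer: No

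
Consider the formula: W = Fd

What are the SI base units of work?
Units of each symbol in W = Fd:
  F (force): kg·m/s²
  d (displacement): m

Multiplying the contributions: [kg·m/s²] · [m]
Adding exponents of each base unit: kg: 1, m: 2, s: -2
SI base units of work: kg·m²/s²

Answer: kg·m²/s²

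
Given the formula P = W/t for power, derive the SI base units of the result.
Units of each symbol in P = W/t:
  W (work): kg·m²/s²
  t (time): s  → in the denominator, contributes 1/s

Multiplying the contributions: [kg·m²/s²] · [1/s]
Adding exponents of each base unit: kg: 1, m: 2, s: -3
SI base units of power: kg·m²/s³

Answer: kg·m²/s³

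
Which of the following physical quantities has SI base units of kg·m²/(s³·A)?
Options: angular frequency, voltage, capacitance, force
Checking the SI base units of each option:
  angular frequency (ω = 2πf): 1/s  ✗
  voltage (V = IR): kg·m²/(s³·A)  ✓ matches
  capacitance (C = Q/V): s⁴·A²/(kg·m²)  ✗
  force (F = ma): kg·m/s²  ✗

Only voltage has units kg·m²/(s³·A).

Answer: voltage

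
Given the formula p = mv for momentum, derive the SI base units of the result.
Units of each symbol in p = mv:
  m (mass): kg
  v (velocity): m/s

Multiplying the contributions: [kg] · [m/s]
Adding exponents of each base unit: kg: 1, m: 1, s: -1
SI base units of momentum: kg·m/s

Answer: kg·m/s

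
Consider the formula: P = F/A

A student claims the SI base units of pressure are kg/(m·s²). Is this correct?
Units of each symbol in P = F/A:
  F (force): kg·m/s²
  A (area): m²  → in the denominator, contributes 1/m²

Multiplying the contributions: [kg·m/s²] · [1/m²]
Adding exponents of each base unit: kg: 1, m: -1, s: -2
SI base units of pressure: kg/(m·s²)

The claimed units kg/(m·s²) match the derived units, so the claim is correct.

Answer: Yes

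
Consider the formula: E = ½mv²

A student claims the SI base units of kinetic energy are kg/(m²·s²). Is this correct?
Units of each symbol in E = ½mv²:
  m (mass): kg
  v (speed): m/s  → to the power 2, contributes m²/s²
  The factor ½ is dimensionless.

Multiplying the contributions: [kg] · [m²/s²]
Adding exponents of each base unit: kg: 1, m: 2, s: -2
SI base units of kinetic energy: kg·m²/s²

The claimed units kg/(m²·s²) (exponents kg: 1, m: -2, s: -2) do not match the derived units kg·m²/s² (exponents kg: 1, m: 2, s: -2), so the claim is incorrect.

Answer: No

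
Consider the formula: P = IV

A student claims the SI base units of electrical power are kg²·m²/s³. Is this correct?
Units of each symbol in P = IV:
  I (current): A
  V (voltage, in volts): kg·m²/(s³·A)

Multiplying the contributions: [A] · [kg·m²/(s³·A)]
Adding exponents of each base unit: kg: 1, m: 2, s: -3
SI base units of electrical power: kg·m²/s³

The claimed units kg²·m²/s³ (exponents kg: 2, m: 2, s: -3) do not match the derived units kg·m²/s³ (exponents kg: 1, m: 2, s: -3), so the claim is incorrect.

Answer: No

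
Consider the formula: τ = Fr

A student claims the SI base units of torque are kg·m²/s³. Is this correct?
Units of each symbol in τ = Fr:
  F (force): kg·m/s²
  r (lever arm): m

Multiplying the contributions: [kg·m/s²] · [m]
Adding exponents of each base unit: kg: 1, m: 2, s: -2
SI base units of torque: kg·m²/s²

The claimed units kg·m²/s³ (exponents kg: 1, m: 2, s: -3) do not match the derived units kg·m²/s² (exponents kg: 1, m: 2, s: -2), so the claim is incorrect.

Answer: No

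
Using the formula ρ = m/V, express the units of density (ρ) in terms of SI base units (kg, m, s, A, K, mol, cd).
Units of each symbol in ρ = m/V:
  m (mass): kg
  V (volume): m³  → in the denominator, contributes 1/m³

Multiplying the contributions: [kg] · [1/m³]
Adding exponents of each base unit: kg: 1, m: -3
SI base units of density: kg/m³

Answer: kg/m³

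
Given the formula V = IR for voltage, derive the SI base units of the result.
Units of each symbol in V = IR:
  I (current): A
  R (resistance, in ohms): kg·m²/(s³·A²)

Multiplying the contributions: [A] · [kg·m²/(s³·A²)]
Adding exponents of each base unit: kg: 1, m: 2, s: -3, A: -1
SI base units of voltage: kg·m²/(s³·A)

Answer: kg·m²/(s³·A)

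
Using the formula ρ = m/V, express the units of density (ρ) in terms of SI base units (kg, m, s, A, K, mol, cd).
Units of each symbol in ρ = m/V:
  m (mass): kg
  V (volume): m³  → in the denominator, contributes 1/m³

Multiplying the contributions: [kg] · [1/m³]
Adding exponents of each base unit: kg: 1, m: -3
SI base units of density: kg/m³

Answer: kg/m³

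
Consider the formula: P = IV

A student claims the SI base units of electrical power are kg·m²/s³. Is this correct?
Units of each symbol in P = IV:
  I (current): A
  V (voltage, in volts): kg·m²/(s³·A)

Multiplying the contributions: [A] · [kg·m²/(s³·A)]
Adding exponents of each base unit: kg: 1, m: 2, s: -3
SI base units of electrical power: kg·m²/s³

The claimed units kg·m²/s³ match the derived units, so the claim is correct.

Answer: Yes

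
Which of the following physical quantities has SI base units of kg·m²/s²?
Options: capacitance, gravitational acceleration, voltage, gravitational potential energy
Checking the SI base units of each option:
  capacitance (C = Q/V): s⁴·A²/(kg·m²)  ✗
  gravitational acceleration (g = GM/r²): m/s²  ✗
  voltage (V = IR): kg·m²/(s³·A)  ✗
  gravitational potential energy (U = -GMm/r): kg·m²/s²  ✓ matches

Only gravitational potential energy has units kg·m²/s².

Answer: gravitational potential energy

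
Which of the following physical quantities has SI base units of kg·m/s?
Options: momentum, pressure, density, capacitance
Checking the SI base units of each option:
  momentum (p = mv): kg·m/s  ✓ matches
  pressure (P = F/A): kg/(m·s²)  ✗
  density (ρ = m/V): kg/m³  ✗
  capacitance (C = Q/V): s⁴·A²/(kg·m²)  ✗

Only momentum has units kg·m/s.

Answer: momentum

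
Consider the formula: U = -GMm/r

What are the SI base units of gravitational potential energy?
Units of each symbol in U = -GMm/r:
  G (gravitational constant): m³/(kg·s²)
  M (mass): kg
  m (mass): kg
  r (distance): m  → in the denominator, contributes 1/m
  The minus sign does not affect the units.

Multiplying the contributions: [m³/(kg·s²)] · [kg] · [kg] · [1/m]
Adding exponents of each base unit: kg: 1, m: 2, s: -2
SI base units of gravitational potential energy: kg·m²/s²

Answer: kg·m²/s²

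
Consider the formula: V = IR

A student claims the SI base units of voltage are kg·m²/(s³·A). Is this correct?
Units of each symbol in V = IR:
  I (current): A
  R (resistance, in ohms): kg·m²/(s³·A²)

Multiplying the contributions: [A] · [kg·m²/(s³·A²)]
Adding exponents of each base unit: kg: 1, m: 2, s: -3, A: -1
SI base units of voltage: kg·m²/(s³·A)

The claimed units kg·m²/(s³·A) match the derived units, so the claim is correct.

Answer: Yes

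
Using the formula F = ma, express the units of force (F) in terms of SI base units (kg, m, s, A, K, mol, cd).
Units of each symbol in F = ma:
  m (mass): kg
  a (acceleration): m/s²

Multiplying the contributions: [kg] · [m/s²]
Adding exponents of each base unit: kg: 1, m: 1, s: -2
SI base units of force: kg·m/s²

Answer: kg·m/s²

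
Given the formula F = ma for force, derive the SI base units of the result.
Units of each symbol in F = ma:
  m (mass): kg
  a (acceleration): m/s²

Multiplying the contributions: [kg] · [m/s²]
Adding exponents of each base unit: kg: 1, m: 1, s: -2
SI base units of force: kg·m/s²

Answer: kg·m/s²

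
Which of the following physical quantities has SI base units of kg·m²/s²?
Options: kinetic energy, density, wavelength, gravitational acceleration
Checking the SI base units of each option:
  kinetic energy (E = ½mv²): kg·m²/s²  ✓ matches
  density (ρ = m/V): kg/m³  ✗
  wavelength (λ = v/f): m  ✗
  gravitational acceleration (g = GM/r²): m/s²  ✗

Only kinetic energy has units kg·m²/s².

Answer: kinetic energy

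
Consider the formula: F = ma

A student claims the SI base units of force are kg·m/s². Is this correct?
Units of each symbol in F = ma:
  m (mass): kg
  a (acceleration): m/s²

Multiplying the contributions: [kg] · [m/s²]
Adding exponents of each base unit: kg: 1, m: 1, s: -2
SI base units of force: kg·m/s²

The claimed units kg·m/s² match the derived units, so the claim is correct.

Answer: Yes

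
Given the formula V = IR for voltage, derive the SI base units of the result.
Units of each symbol in V = IR:
  I (current): A
  R (resistance, in ohms): kg·m²/(s³·A²)

Multiplying the contributions: [A] · [kg·m²/(s³·A²)]
Adding exponents of each base unit: kg: 1, m: 2, s: -3, A: -1
SI base units of voltage: kg·m²/(s³·A)

Answer: kg·m²/(s³·A)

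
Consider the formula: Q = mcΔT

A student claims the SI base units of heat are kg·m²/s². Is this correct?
Units of each symbol in Q = mcΔT:
  m (mass): kg
  c (specific heat capacity, in J/(kg·K)): m²/(s²·K)
  ΔT (temperature change): K

Multiplying the contributions: [kg] · [m²/(s²·K)] · [K]
Adding exponents of each base unit: kg: 1, m: 2, s: -2
SI base units of heat: kg·m²/s²

The claimed units kg·m²/s² match the derived units, so the claim is correct.

Answer: Yes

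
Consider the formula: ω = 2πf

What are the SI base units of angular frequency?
Units of each symbol in ω = 2πf:
  f (frequency): 1/s
  The factor 2π is dimensionless.

Multiplying the contributions: [1/s]
Adding exponents of each base unit: s: -1
SI base units of angular frequency: 1/s

Answer: 1/s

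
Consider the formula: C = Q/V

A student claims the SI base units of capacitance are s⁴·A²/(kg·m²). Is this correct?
Units of each symbol in C = Q/V:
  Q (charge, in coulombs): s·A
  V (voltage, in volts): kg·m²/(s³·A)  → in the denominator, contributes s³·A/(kg·m²)

Multiplying the contributions: [s·A] · [s³·A/(kg·m²)]
Adding exponents of each base unit: kg: -1, m: -2, s: 4, A: 2
SI base units of capacitance: s⁴·A²/(kg·m²)

The claimed units s⁴·A²/(kg·m²) match the derived units, so the claim is correct.

Answer: Yes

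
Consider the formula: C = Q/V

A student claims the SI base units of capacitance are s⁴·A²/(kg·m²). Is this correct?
Units of each symbol in C = Q/V:
  Q (charge, in coulombs): s·A
  V (voltage, in volts): kg·m²/(s³·A)  → in the denominator, contributes s³·A/(kg·m²)

Multiplying the contributions: [s·A] · [s³·A/(kg·m²)]
Adding exponents of each base unit: kg: -1, m: -2, s: 4, A: 2
SI base units of capacitance: s⁴·A²/(kg·m²)

The claimed units s⁴·A²/(kg·m²) match the derived units, so the claim is correct.

Answer: Yes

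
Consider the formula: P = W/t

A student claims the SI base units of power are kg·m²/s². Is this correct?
Units of each symbol in P = W/t:
  W (work): kg·m²/s²
  t (time): s  → in the denominator, contributes 1/s

Multiplying the contributions: [kg·m²/s²] · [1/s]
Adding exponents of each base unit: kg: 1, m: 2, s: -3
SI base units of power: kg·m²/s³

The claimed units kg·m²/s² (exponents kg: 1, m: 2, s: -2) do not match the derived units kg·m²/s³ (exponents kg: 1, m: 2, s: -3), so the claim is incorrect.

Answer: No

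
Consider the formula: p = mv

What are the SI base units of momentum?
Units of each symbol in p = mv:
  m (mass): kg
  v (velocity): m/s

Multiplying the contributions: [kg] · [m/s]
Adding exponents of each base unit: kg: 1, m: 1, s: -1
SI base units of momentum: kg·m/s

Answer: kg·m/s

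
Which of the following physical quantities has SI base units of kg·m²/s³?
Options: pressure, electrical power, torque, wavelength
Checking the SI base units of each option:
  pressure (P = F/A): kg/(m·s²)  ✗
  electrical power (P = IV): kg·m²/s³  ✓ matches
  torque (τ = Fr): kg·m²/s²  ✗
  wavelength (λ = v/f): m  ✗

Only electrical power has units kg·m²/s³.

Answer: electrical power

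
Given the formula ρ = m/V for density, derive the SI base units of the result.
Units of each symbol in ρ = m/V:
  m (mass): kg
  V (volume): m³  → in the denominator, contributes 1/m³

Multiplying the contributions: [kg] · [1/m³]
Adding exponents of each base unit: kg: 1, m: -3
SI base units of density: kg/m³

Answer: kg/m³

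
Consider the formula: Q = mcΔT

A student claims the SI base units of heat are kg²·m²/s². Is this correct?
Units of each symbol in Q = mcΔT:
  m (mass): kg
  c (specific heat capacity, in J/(kg·K)): m²/(s²·K)
  ΔT (temperature change): K

Multiplying the contributions: [kg] · [m²/(s²·K)] · [K]
Adding exponents of each base unit: kg: 1, m: 2, s: -2
SI base units of heat: kg·m²/s²

The claimed units kg²·m²/s² (exponents kg: 2, m: 2, s: -2) do not match the derived units kg·m²/s² (exponents kg: 1, m: 2, s: -2), so the claim is incorrect.

Answer: No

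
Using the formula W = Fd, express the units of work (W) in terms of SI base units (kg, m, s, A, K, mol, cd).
Units of each symbol in W = Fd:
  F (force): kg·m/s²
  d (displacement): m

Multiplying the contributions: [kg·m/s²] · [m]
Adding exponents of each base unit: kg: 1, m: 2, s: -2
SI base units of work: kg·m²/s²

Answer: kg·m²/s²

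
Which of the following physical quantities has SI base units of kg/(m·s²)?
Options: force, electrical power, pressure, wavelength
Checking the SI base units of each option:
  force (F = ma): kg·m/s²  ✗
  electrical power (P = IV): kg·m²/s³  ✗
  pressure (P = F/A): kg/(m·s²)  ✓ matches
  wavelength (λ = v/f): m  ✗

Only pressure has units kg/(m·s²).

Answer: pressure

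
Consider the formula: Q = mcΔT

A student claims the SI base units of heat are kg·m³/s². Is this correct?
Units of each symbol in Q = mcΔT:
  m (mass): kg
  c (specific heat capacity, in J/(kg·K)): m²/(s²·K)
  ΔT (temperature change): K

Multiplying the contributions: [kg] · [m²/(s²·K)] · [K]
Adding exponents of each base unit: kg: 1, m: 2, s: -2
SI base units of heat: kg·m²/s²

The claimed units kg·m³/s² (exponents kg: 1, m: 3, s: -2) do not match the derived units kg·m²/s² (exponents kg: 1, m: 2, s: -2), so the claim is incorrect.

Answer: No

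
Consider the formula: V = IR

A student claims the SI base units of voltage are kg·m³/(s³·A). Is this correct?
Units of each symbol in V = IR:
  I (current): A
  R (resistance, in ohms): kg·m²/(s³·A²)

Multiplying the contributions: [A] · [kg·m²/(s³·A²)]
Adding exponents of each base unit: kg: 1, m: 2, s: -3, A: -1
SI base units of voltage: kg·m²/(s³·A)

The claimed units kg·m³/(s³·A) (exponents kg: 1, m: 3, s: -3, A: -1) do not match the derived units kg·m²/(s³·A) (exponents kg: 1, m: 2, s: -3, A: -1), so the claim is incorrect.

Answer: No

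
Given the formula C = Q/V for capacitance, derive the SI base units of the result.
Units of each symbol in C = Q/V:
  Q (charge, in coulombs): s·A
  V (voltage, in volts): kg·m²/(s³·A)  → in the denominator, contributes s³·A/(kg·m²)

Multiplying the contributions: [s·A] · [s³·A/(kg·m²)]
Adding exponents of each base unit: kg: -1, m: -2, s: 4, A: 2
SI base units of capacitance: s⁴·A²/(kg·m²)

Answer: s⁴·A²/(kg·m²)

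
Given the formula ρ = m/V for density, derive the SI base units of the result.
Units of each symbol in ρ = m/V:
  m (mass): kg
  V (volume): m³  → in the denominator, contributes 1/m³

Multiplying the contributions: [kg] · [1/m³]
Adding exponents of each base unit: kg: 1, m: -3
SI base units of density: kg/m³

Answer: kg/m³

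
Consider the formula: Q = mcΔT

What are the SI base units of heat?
Units of each symbol in Q = mcΔT:
  m (mass): kg
  c (specific heat capacity, in J/(kg·K)): m²/(s²·K)
  ΔT (temperature change): K

Multiplying the contributions: [kg] · [m²/(s²·K)] · [K]
Adding exponents of each base unit: kg: 1, m: 2, s: -2
SI base units of heat: kg·m²/s²

Answer: kg·m²/s²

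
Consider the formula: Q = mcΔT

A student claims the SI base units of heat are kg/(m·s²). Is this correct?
Units of each symbol in Q = mcΔT:
  m (mass): kg
  c (specific heat capacity, in J/(kg·K)): m²/(s²·K)
  ΔT (temperature change): K

Multiplying the contributions: [kg] · [m²/(s²·K)] · [K]
Adding exponents of each base unit: kg: 1, m: 2, s: -2
SI base units of heat: kg·m²/s²

The claimed units kg/(m·s²) (exponents kg: 1, m: -1, s: -2) do not match the derived units kg·m²/s² (exponents kg: 1, m: 2, s: -2), so the claim is incorrect.

Answer: No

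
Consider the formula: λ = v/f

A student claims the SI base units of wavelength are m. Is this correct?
Units of each symbol in λ = v/f:
  v (wave speed): m/s
  f (frequency): 1/s  → in the denominator, contributes s

Multiplying the contributions: [m/s] · [s]
Adding exponents of each base unit: m: 1
SI base units of wavelength: m

The claimed units m match the derived units, so the claim is correct.

Answer: Yes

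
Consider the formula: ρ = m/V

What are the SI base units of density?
Units of each symbol in ρ = m/V:
  m (mass): kg
  V (volume): m³  → in the denominator, contributes 1/m³

Multiplying the contributions: [kg] · [1/m³]
Adding exponents of each base unit: kg: 1, m: -3
SI base units of density: kg/m³

Answer: kg/m³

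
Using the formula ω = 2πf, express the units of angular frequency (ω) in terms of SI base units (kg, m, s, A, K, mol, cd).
Units of each symbol in ω = 2πf:
  f (frequency): 1/s
  The factor 2π is dimensionless.

Multiplying the contributions: [1/s]
Adding exponents of each base unit: s: -1
SI base units of angular frequency: 1/s

Answer: 1/s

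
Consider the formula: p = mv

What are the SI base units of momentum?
Units of each symbol in p = mv:
  m (mass): kg
  v (velocity): m/s

Multiplying the contributions: [kg] · [m/s]
Adding exponents of each base unit: kg: 1, m: 1, s: -1
SI base units of momentum: kg·m/s

Answer: kg·m/s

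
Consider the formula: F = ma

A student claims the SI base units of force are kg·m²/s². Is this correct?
Units of each symbol in F = ma:
  m (mass): kg
  a (acceleration): m/s²

Multiplying the contributions: [kg] · [m/s²]
Adding exponents of each base unit: kg: 1, m: 1, s: -2
SI base units of force: kg·m/s²

The claimed units kg·m²/s² (exponents kg: 1, m: 2, s: -2) do not match the derived units kg·m/s² (exponents kg: 1, m: 1, s: -2), so the claim is incorrect.

Answer: No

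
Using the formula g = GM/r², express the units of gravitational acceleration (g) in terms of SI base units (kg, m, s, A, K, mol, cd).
Units of each symbol in g = GM/r²:
  G (gravitational constant): m³/(kg·s²)
  M (mass): kg
  r (distance): m  → to the power 2 in the denominator, contributes 1/m²

Multiplying the contributions: [m³/(kg·s²)] · [kg] · [1/m²]
Adding exponents of each base unit: m: 1, s: -2
SI base units of gravitational acceleration: m/s²

Answer: m/s²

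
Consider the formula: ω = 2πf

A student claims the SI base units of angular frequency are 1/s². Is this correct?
Units of each symbol in ω = 2πf:
  f (frequency): 1/s
  The factor 2π is dimensionless.

Multiplying the contributions: [1/s]
Adding exponents of each base unit: s: -1
SI base units of angular frequency: 1/s

The claimed units 1/s² (exponents s: -2) do not match the derived units 1/s (exponents s: -1), so the claim is incorrect.

Answer: No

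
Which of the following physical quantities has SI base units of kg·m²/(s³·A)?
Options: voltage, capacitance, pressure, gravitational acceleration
Checking the SI base units of each option:
  voltage (V = IR): kg·m²/(s³·A)  ✓ matches
  capacitance (C = Q/V): s⁴·A²/(kg·m²)  ✗
  pressure (P = F/A): kg/(m·s²)  ✗
  gravitational acceleration (g = GM/r²): m/s²  ✗

Only voltage has units kg·m²/(s³·A).

Answer: voltage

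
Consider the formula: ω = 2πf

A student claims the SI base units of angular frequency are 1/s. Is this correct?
Units of each symbol in ω = 2πf:
  f (frequency): 1/s
  The factor 2π is dimensionless.

Multiplying the contributions: [1/s]
Adding exponents of each base unit: s: -1
SI base units of angular frequency: 1/s

The claimed units 1/s match the derived units, so the claim is correct.

Answer: Yes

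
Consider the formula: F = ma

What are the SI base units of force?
Units of each symbol in F = ma:
  m (mass): kg
  a (acceleration): m/s²

Multiplying the contributions: [kg] · [m/s²]
Adding exponents of each base unit: kg: 1, m: 1, s: -2
SI base units of force: kg·m/s²

Answer: kg·m/s²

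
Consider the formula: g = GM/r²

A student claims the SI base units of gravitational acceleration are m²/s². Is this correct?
Units of each symbol in g = GM/r²:
  G (gravitational constant): m³/(kg·s²)
  M (mass): kg
  r (distance): m  → to the power 2 in the denominator, contributes 1/m²

Multiplying the contributions: [m³/(kg·s²)] · [kg] · [1/m²]
Adding exponents of each base unit: m: 1, s: -2
SI base units of gravitational acceleration: m/s²

The claimed units m²/s² (exponents m: 2, s: -2) do not match the derived units m/s² (exponents m: 1, s: -2), so the claim is incorrect.

Answer: No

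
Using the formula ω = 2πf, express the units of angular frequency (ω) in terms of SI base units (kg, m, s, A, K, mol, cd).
Units of each symbol in ω = 2πf:
  f (frequency): 1/s
  The factor 2π is dimensionless.

Multiplying the contributions: [1/s]
Adding exponents of each base unit: s: -1
SI base units of angular frequency: 1/s

Answer: 1/s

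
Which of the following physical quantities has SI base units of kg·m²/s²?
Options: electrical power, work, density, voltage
Checking the SI base units of each option:
  electrical power (P = IV): kg·m²/s³  ✗
  work (W = Fd): kg·m²/s²  ✓ matches
  density (ρ = m/V): kg/m³  ✗
  voltage (V = IR): kg·m²/(s³·A)  ✗

Only work has units kg·m²/s².

Answer: work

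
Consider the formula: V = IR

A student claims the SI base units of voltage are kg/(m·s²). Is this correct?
Units of each symbol in V = IR:
  I (current): A
  R (resistance, in ohms): kg·m²/(s³·A²)

Multiplying the contributions: [A] · [kg·m²/(s³·A²)]
Adding exponents of each base unit: kg: 1, m: 2, s: -3, A: -1
SI base units of voltage: kg·m²/(s³·A)

The claimed units kg/(m·s²) (exponents kg: 1, m: -1, s: -2) do not match the derived units kg·m²/(s³·A) (exponents kg: 1, m: 2, s: -3, A: -1), so the claim is incorrect.

Answer: No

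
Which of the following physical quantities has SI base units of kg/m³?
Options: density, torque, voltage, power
Checking the SI base units of each option:
  density (ρ = m/V): kg/m³  ✓ matches
  torque (τ = Fr): kg·m²/s²  ✗
  voltage (V = IR): kg·m²/(s³·A)  ✗
  power (P = W/t): kg·m²/s³  ✗

Only density has units kg/m³.

Answer: density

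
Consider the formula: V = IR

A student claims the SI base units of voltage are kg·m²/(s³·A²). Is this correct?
Units of each symbol in V = IR:
  I (current): A
  R (resistance, in ohms): kg·m²/(s³·A²)

Multiplying the contributions: [A] · [kg·m²/(s³·A²)]
Adding exponents of each base unit: kg: 1, m: 2, s: -3, A: -1
SI base units of voltage: kg·m²/(s³·A)

The claimed units kg·m²/(s³·A²) (exponents kg: 1, m: 2, s: -3, A: -2) do not match the derived units kg·m²/(s³·A) (exponents kg: 1, m: 2, s: -3, A: -1), so the claim is incorrect.

Answer: No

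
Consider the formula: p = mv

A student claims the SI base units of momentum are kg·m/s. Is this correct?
Units of each symbol in p = mv:
  m (mass): kg
  v (velocity): m/s

Multiplying the contributions: [kg] · [m/s]
Adding exponents of each base unit: kg: 1, m: 1, s: -1
SI base units of momentum: kg·m/s

The claimed units kg·m/s match the derived units, so the claim is correct.

Answer: Yes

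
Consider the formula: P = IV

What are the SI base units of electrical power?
Units of each symbol in P = IV:
  I (current): A
  V (voltage, in volts): kg·m²/(s³·A)

Multiplying the contributions: [A] · [kg·m²/(s³·A)]
Adding exponents of each base unit: kg: 1, m: 2, s: -3
SI base units of electrical power: kg·m²/s³

Answer: kg·m²/s³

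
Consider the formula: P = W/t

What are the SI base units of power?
Units of each symbol in P = W/t:
  W (work): kg·m²/s²
  t (time): s  → in the denominator, contributes 1/s

Multiplying the contributions: [kg·m²/s²] · [1/s]
Adding exponents of each base unit: kg: 1, m: 2, s: -3
SI base units of power: kg·m²/s³

Answer: kg·m²/s³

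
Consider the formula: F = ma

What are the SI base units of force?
Units of each symbol in F = ma:
  m (mass): kg
  a (acceleration): m/s²

Multiplying the contributions: [kg] · [m/s²]
Adding exponents of each base unit: kg: 1, m: 1, s: -2
SI base units of force: kg·m/s²

Answer: kg·m/s²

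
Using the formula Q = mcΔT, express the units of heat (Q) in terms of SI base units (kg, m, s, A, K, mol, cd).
Units of each symbol in Q = mcΔT:
  m (mass): kg
  c (specific heat capacity, in J/(kg·K)): m²/(s²·K)
  ΔT (temperature change): K

Multiplying the contributions: [kg] · [m²/(s²·K)] · [K]
Adding exponents of each base unit: kg: 1, m: 2, s: -2
SI base units of heat: kg·m²/s²

Answer: kg·m²/s²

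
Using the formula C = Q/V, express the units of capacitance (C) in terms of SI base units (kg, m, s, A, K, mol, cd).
Units of each symbol in C = Q/V:
  Q (charge, in coulombs): s·A
  V (voltage, in volts): kg·m²/(s³·A)  → in the denominator, contributes s³·A/(kg·m²)

Multiplying the contributions: [s·A] · [s³·A/(kg·m²)]
Adding exponents of each base unit: kg: -1, m: -2, s: 4, A: 2
SI base units of capacitance: s⁴·A²/(kg·m²)

Answer: s⁴·A²/(kg·m²)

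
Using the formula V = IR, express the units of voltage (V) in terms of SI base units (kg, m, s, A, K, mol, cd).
Units of each symbol in V = IR:
  I (current): A
  R (resistance, in ohms): kg·m²/(s³·A²)

Multiplying the contributions: [A] · [kg·m²/(s³·A²)]
Adding exponents of each base unit: kg: 1, m: 2, s: -3, A: -1
SI base units of voltage: kg·m²/(s³·A)

Answer: kg·m²/(s³·A)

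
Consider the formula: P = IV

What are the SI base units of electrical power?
Units of each symbol in P = IV:
  I (current): A
  V (voltage, in volts): kg·m²/(s³·A)

Multiplying the contributions: [A] · [kg·m²/(s³·A)]
Adding exponents of each base unit: kg: 1, m: 2, s: -3
SI base units of electrical power: kg·m²/s³

Answer: kg·m²/s³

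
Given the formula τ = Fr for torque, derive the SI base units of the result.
Units of each symbol in τ = Fr:
  F (force): kg·m/s²
  r (lever arm): m

Multiplying the contributions: [kg·m/s²] · [m]
Adding exponents of each base unit: kg: 1, m: 2, s: -2
SI base units of torque: kg·m²/s²

Answer: kg·m²/s²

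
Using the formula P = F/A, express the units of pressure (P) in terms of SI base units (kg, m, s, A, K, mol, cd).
Units of each symbol in P = F/A:
  F (force): kg·m/s²
  A (area): m²  → in the denominator, contributes 1/m²

Multiplying the contributions: [kg·m/s²] · [1/m²]
Adding exponents of each base unit: kg: 1, m: -1, s: -2
SI base units of pressure: kg/(m·s²)

Answer: kg/(m·s²)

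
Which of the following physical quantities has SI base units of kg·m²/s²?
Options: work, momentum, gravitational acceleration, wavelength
Checking the SI base units of each option:
  work (W = Fd): kg·m²/s²  ✓ matches
  momentum (p = mv): kg·m/s  ✗
  gravitational acceleration (g = GM/r²): m/s²  ✗
  wavelength (λ = v/f): m  ✗

Only work has units kg·m²/s².

Answer: work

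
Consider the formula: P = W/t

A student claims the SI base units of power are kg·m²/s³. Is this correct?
Units of each symbol in P = W/t:
  W (work): kg·m²/s²
  t (time): s  → in the denominator, contributes 1/s

Multiplying the contributions: [kg·m²/s²] · [1/s]
Adding exponents of each base unit: kg: 1, m: 2, s: -3
SI base units of power: kg·m²/s³

The claimed units kg·m²/s³ match the derived units, so the claim is correct.

Answer: Yes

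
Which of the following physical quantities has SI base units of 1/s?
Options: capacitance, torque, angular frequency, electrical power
Checking the SI base units of each option:
  capacitance (C = Q/V): s⁴·A²/(kg·m²)  ✗
  torque (τ = Fr): kg·m²/s²  ✗
  angular frequency (ω = 2πf): 1/s  ✓ matches
  electrical power (P = IV): kg·m²/s³  ✗

Only angular frequency has units 1/s.

Answer: angular frequency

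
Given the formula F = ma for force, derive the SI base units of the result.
Units of each symbol in F = ma:
  m (mass): kg
  a (acceleration): m/s²

Multiplying the contributions: [kg] · [m/s²]
Adding exponents of each base unit: kg: 1, m: 1, s: -2
SI base units of force: kg·m/s²

Answer: kg·m/s²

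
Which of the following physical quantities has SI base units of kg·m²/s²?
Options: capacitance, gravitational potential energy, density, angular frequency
Checking the SI base units of each option:
  capacitance (C = Q/V): s⁴·A²/(kg·m²)  ✗
  gravitational potential energy (U = -GMm/r): kg·m²/s²  ✓ matches
  density (ρ = m/V): kg/m³  ✗
  angular frequency (ω = 2πf): 1/s  ✗

Only gravitational potential energy has units kg·m²/s².

Answer: gravitational potential energy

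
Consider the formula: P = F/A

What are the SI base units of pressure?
Units of each symbol in P = F/A:
  F (force): kg·m/s²
  A (area): m²  → in the denominator, contributes 1/m²

Multiplying the contributions: [kg·m/s²] · [1/m²]
Adding exponents of each base unit: kg: 1, m: -1, s: -2
SI base units of pressure: kg/(m·s²)

Answer: kg/(m·s²)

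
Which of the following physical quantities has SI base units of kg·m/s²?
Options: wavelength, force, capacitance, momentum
Checking the SI base units of each option:
  wavelength (λ = v/f): m  ✗
  force (F = ma): kg·m/s²  ✓ matches
  capacitance (C = Q/V): s⁴·A²/(kg·m²)  ✗
  momentum (p = mv): kg·m/s  ✗

Only force has units kg·m/s².

Answer: force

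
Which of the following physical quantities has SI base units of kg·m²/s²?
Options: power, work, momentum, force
Checking the SI base units of each option:
  power (P = W/t): kg·m²/s³  ✗
  work (W = Fd): kg·m²/s²  ✓ matches
  momentum (p = mv): kg·m/s  ✗
  force (F = ma): kg·m/s²  ✗

Only work has units kg·m²/s².

Answer: work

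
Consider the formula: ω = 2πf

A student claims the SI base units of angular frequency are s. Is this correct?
Units of each symbol in ω = 2πf:
  f (frequency): 1/s
  The factor 2π is dimensionless.

Multiplying the contributions: [1/s]
Adding exponents of each base unit: s: -1
SI base units of angular frequency: 1/s

The claimed units s (exponents s: 1) do not match the derived units 1/s (exponents s: -1), so the claim is incorrect.

Answer: No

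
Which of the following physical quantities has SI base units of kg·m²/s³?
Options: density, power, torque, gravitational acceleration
Checking the SI base units of each option:
  density (ρ = m/V): kg/m³  ✗
  power (P = W/t): kg·m²/s³  ✓ matches
  torque (τ = Fr): kg·m²/s²  ✗
  gravitational acceleration (g = GM/r²): m/s²  ✗

Only power has units kg·m²/s³.

Answer: power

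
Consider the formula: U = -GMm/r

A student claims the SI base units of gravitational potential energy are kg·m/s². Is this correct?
Units of each symbol in U = -GMm/r:
  G (gravitational constant): m³/(kg·s²)
  M (mass): kg
  m (mass): kg
  r (distance): m  → in the denominator, contributes 1/m
  The minus sign does not affect the units.

Multiplying the contributions: [m³/(kg·s²)] · [kg] · [kg] · [1/m]
Adding exponents of each base unit: kg: 1, m: 2, s: -2
SI base units of gravitational potential energy: kg·m²/s²

The claimed units kg·m/s² (exponents kg: 1, m: 1, s: -2) do not match the derived units kg·m²/s² (exponents kg: 1, m: 2, s: -2), so the claim is incorrect.

Answer: No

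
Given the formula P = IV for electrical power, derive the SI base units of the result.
Units of each symbol in P = IV:
  I (current): A
  V (voltage, in volts): kg·m²/(s³·A)

Multiplying the contributions: [A] · [kg·m²/(s³·A)]
Adding exponents of each base unit: kg: 1, m: 2, s: -3
SI base units of electrical power: kg·m²/s³

Answer: kg·m²/s³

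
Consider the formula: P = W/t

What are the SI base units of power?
Units of each symbol in P = W/t:
  W (work): kg·m²/s²
  t (time): s  → in the denominator, contributes 1/s

Multiplying the contributions: [kg·m²/s²] · [1/s]
Adding exponents of each base unit: kg: 1, m: 2, s: -3
SI base units of power: kg·m²/s³

Answer: kg·m²/s³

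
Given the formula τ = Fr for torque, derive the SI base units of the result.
Units of each symbol in τ = Fr:
  F (force): kg·m/s²
  r (lever arm): m

Multiplying the contributions: [kg·m/s²] · [m]
Adding exponents of each base unit: kg: 1, m: 2, s: -2
SI base units of torque: kg·m²/s²

Answer: kg·m²/s²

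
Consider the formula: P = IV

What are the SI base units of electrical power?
Units of each symbol in P = IV:
  I (current): A
  V (voltage, in volts): kg·m²/(s³·A)

Multiplying the contributions: [A] · [kg·m²/(s³·A)]
Adding exponents of each base unit: kg: 1, m: 2, s: -3
SI base units of electrical power: kg·m²/s³

Answer: kg·m²/s³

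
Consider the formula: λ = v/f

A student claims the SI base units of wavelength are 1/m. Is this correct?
Units of each symbol in λ = v/f:
  v (wave speed): m/s
  f (frequency): 1/s  → in the denominator, contributes s

Multiplying the contributions: [m/s] · [s]
Adding exponents of each base unit: m: 1
SI base units of wavelength: m

The claimed units 1/m (exponents m: -1) do not match the derived units m (exponents m: 1), so the claim is incorrect.

Answer: No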